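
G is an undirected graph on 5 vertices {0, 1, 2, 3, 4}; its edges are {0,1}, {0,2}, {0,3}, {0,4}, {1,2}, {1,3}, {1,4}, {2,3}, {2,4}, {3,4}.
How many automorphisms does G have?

All 5 vertices are pairwise adjacent: G = K_5. Every bijection on the vertex set is an automorphism of K_5; hence Aut(K_5) ≅ S_5, order 120.

120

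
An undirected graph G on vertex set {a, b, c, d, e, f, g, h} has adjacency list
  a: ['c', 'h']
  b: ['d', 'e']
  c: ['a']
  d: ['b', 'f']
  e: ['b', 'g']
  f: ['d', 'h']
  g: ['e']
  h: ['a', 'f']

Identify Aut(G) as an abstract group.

Z_2

The degree sequence is [2, 2, 1, 2, 2, 2, 1, 2]; the two degree-1 vertices c and g are the ends of a path, so G = P_8. The only nontrivial automorphism of a path is the end-to-end reflection, so Aut(G) ≅ Z_2.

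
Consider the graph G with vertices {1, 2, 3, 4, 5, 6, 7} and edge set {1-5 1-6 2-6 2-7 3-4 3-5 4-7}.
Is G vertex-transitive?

Yes

Every vertex has degree 2 and the graph is connected, so G is the 7-cycle C_7. The automorphisms of the 7-cycle are exactly the symmetries of a regular 7-gon: the dihedral group D_7, |D_7| = 14. Under this action every vertex can be carried to every other, so G is vertex-transitive.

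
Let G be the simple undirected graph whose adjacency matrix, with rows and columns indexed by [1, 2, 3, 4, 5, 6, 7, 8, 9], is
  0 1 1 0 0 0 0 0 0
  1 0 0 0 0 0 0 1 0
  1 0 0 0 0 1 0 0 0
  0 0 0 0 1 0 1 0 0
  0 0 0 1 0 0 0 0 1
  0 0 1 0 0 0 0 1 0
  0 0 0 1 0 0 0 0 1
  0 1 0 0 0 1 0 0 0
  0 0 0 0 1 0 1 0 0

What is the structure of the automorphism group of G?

G has two connected components, {1, 2, 3, 6, 8} and {4, 5, 7, 9}; each is 2-regular, so G = C_5 ⊔ C_4. The components are non-isomorphic (different sizes), so Aut(G) = Aut(C_4) × Aut(C_5) = D_4 × D_5 of order 8·10 = 80.

D_4 × D_5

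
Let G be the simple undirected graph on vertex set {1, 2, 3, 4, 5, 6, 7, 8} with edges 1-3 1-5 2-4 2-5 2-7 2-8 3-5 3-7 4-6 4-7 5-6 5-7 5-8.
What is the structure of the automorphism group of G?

The degree sequence is [2, 4, 3, 3, 6, 2, 4, 2]. Checking the degree-preserving permutations of the vertex set shows that none except the identity preserves every edge, so Aut(G) is trivial.

1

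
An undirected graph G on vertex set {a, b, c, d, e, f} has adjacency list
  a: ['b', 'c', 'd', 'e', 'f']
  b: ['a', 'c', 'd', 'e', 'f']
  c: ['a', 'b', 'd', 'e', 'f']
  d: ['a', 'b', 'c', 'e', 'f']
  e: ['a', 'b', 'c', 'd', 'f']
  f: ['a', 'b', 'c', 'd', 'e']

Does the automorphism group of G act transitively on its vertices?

Yes

All 6 vertices are pairwise adjacent: G = K_6. Every bijection on the vertex set is an automorphism of K_6; hence Aut(K_6) ≅ S_6, order 720. Under this action every vertex can be carried to every other, so G is vertex-transitive.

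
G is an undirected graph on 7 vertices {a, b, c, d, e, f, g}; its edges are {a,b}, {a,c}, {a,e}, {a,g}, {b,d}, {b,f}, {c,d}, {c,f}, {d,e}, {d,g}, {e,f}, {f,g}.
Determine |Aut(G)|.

The vertices split by degree into {a, d, f} (degree 4) and {b, c, e, g} (degree 3); every edge runs between the two parts, so G is the complete bipartite graph K_{3,4}. The parts have unequal sizes, so no automorphism swaps them; each part is permuted independently, giving S_3 × S_4 of order 3!·4! = 144.

144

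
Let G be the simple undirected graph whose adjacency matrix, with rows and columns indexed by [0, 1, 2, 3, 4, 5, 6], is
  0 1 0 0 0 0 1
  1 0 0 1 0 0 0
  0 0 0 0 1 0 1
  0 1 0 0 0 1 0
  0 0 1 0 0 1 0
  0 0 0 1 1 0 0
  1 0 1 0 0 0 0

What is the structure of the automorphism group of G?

D_7

G is 2-regular and connected on 7 vertices, i.e. the cycle C_7. C_7 has 7 rotations and 7 reflections, so Aut(C_7) ≅ D_7 of order 14.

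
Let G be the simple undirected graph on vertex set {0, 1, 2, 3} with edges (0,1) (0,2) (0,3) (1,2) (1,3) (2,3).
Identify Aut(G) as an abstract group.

the symmetric group on 4 letters

All 4 vertices are pairwise adjacent: G = K_4. Every bijection on the vertex set is an automorphism of K_4; hence Aut(K_4) ≅ S_4, order 24.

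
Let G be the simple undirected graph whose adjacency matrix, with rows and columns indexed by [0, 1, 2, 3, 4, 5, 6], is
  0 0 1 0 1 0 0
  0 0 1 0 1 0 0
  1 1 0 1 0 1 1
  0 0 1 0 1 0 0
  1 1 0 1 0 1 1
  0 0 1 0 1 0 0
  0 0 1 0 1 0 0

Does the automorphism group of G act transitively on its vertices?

Automorphisms preserve degree, but G has vertices of degree 2 and vertices of degree 5; no automorphism maps one to the other, so G is not vertex-transitive.

No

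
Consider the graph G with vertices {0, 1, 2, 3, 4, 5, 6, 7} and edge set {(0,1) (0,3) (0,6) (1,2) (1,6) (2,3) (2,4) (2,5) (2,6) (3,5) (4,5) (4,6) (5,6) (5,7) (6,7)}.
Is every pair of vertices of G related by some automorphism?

Vertex 6 is the only vertex of degree 6, so every automorphism fixes it; G is not vertex-transitive.

No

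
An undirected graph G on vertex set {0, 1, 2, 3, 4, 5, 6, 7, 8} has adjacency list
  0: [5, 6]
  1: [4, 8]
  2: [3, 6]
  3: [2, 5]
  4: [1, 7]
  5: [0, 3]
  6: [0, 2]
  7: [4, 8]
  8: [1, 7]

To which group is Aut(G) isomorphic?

G has two connected components, {0, 2, 3, 5, 6} and {1, 4, 7, 8}; each is 2-regular, so G = C_5 ⊔ C_4. The components are non-isomorphic (different sizes), so Aut(G) = Aut(C_5) × Aut(C_4) = D_5 × D_4 of order 10·8 = 80.

D_5 × D_4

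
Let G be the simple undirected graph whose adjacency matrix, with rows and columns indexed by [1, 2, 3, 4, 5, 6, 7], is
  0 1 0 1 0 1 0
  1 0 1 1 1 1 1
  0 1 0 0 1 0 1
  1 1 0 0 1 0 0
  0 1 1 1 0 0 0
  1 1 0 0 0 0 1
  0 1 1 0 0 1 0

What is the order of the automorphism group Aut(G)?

12

Vertex 2 is the unique vertex of degree 6; the remaining 6 vertices each have degree 3 and induce a cycle, so G is the wheel on 7 vertices with hub 2. Every automorphism fixes the hub and acts on the rim 6-cycle, so Aut(G) ≅ Aut(C_6) = D_6 of order 12.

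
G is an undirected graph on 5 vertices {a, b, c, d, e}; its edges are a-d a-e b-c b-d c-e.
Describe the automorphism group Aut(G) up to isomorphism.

Every vertex has degree 2 and the graph is connected, so G is the 5-cycle C_5. C_5 has 5 rotations and 5 reflections, so Aut(C_5) ≅ D_5 of order 10.

the dihedral group of order 10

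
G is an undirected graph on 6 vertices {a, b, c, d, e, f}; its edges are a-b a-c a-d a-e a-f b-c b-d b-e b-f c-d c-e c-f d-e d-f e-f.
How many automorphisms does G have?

Every vertex has degree 5, so G is the complete graph K_6. Any permutation of the 6 vertices preserves K_6, so Aut(K_6) = S_6 of order 6! = 720.

720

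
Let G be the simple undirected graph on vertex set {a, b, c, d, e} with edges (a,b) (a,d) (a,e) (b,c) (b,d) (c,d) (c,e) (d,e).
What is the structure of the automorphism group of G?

Vertex d is the unique vertex of degree 4; the remaining 4 vertices each have degree 3 and induce a cycle, so G is the wheel on 5 vertices with hub d. Every automorphism fixes the hub and acts on the rim 4-cycle, so Aut(G) ≅ Aut(C_4) = D_4 of order 8.

the dihedral group of order 8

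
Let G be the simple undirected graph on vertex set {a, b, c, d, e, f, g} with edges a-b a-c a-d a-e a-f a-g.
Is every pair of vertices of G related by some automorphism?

Vertex a is the only vertex of degree 6, so every automorphism fixes it; G is not vertex-transitive.

No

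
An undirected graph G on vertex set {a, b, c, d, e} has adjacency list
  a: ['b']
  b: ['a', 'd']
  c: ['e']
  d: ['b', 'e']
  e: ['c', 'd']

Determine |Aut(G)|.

2

The degree sequence is [1, 2, 1, 2, 2]; the two degree-1 vertices a and c are the ends of a path, so G = P_5. A path has exactly one nontrivial symmetry — reversal — giving Aut(G) of order 2.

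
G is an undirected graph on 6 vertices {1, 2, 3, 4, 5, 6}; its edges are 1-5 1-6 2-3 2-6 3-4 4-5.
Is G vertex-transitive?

Yes

G is 2-regular and connected on 6 vertices, i.e. the cycle C_6. The automorphisms of the 6-cycle are exactly the symmetries of a regular 6-gon: the dihedral group D_6, |D_6| = 12. This group acts transitively on the 6 vertices.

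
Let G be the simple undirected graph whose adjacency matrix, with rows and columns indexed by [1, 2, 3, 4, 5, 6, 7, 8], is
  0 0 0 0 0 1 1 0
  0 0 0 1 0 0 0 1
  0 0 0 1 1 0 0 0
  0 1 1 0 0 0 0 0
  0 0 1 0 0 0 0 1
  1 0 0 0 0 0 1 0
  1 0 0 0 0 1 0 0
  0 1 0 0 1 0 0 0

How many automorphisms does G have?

60

G has two connected components, {2, 3, 4, 5, 8} and {1, 6, 7}; each is 2-regular, so G = C_5 ⊔ C_3. No automorphism exchanges components of different sizes, hence Aut(G) is the direct product D_3 × D_5, order 60.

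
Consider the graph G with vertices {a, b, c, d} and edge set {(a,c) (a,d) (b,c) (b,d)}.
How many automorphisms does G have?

8

Every vertex has degree 2 and the graph is connected, so G is the 4-cycle C_4. C_4 has 4 rotations and 4 reflections, so Aut(C_4) ≅ D_4 of order 8.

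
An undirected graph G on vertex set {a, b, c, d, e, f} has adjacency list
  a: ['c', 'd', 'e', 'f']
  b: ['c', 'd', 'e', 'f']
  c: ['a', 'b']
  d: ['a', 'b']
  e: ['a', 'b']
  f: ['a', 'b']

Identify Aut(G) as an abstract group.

S_4 × S_2

The vertices split by degree into {a, b} (degree 4) and {c, d, e, f} (degree 2); every edge runs between the two parts, so G is the complete bipartite graph K_{2,4}. Automorphisms preserve the bipartition setwise (since the parts differ in size) and act as S_4 × S_2 within it; |Aut| = 48.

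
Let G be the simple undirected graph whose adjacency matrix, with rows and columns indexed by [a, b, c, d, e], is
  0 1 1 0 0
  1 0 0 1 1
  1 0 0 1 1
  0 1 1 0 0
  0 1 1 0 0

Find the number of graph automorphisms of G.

The vertices split by degree into {b, c} (degree 3) and {a, d, e} (degree 2); every edge runs between the two parts, so G is the complete bipartite graph K_{2,3}. The parts have unequal sizes, so no automorphism swaps them; each part is permuted independently, giving S_2 × S_3 of order 2!·3! = 12.

12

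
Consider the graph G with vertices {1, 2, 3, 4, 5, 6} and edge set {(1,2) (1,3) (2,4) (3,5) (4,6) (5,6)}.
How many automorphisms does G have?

Every vertex has degree 2 and the graph is connected, so G is the 6-cycle C_6. The automorphisms of the 6-cycle are exactly the symmetries of a regular 6-gon: the dihedral group D_6, |D_6| = 12.

12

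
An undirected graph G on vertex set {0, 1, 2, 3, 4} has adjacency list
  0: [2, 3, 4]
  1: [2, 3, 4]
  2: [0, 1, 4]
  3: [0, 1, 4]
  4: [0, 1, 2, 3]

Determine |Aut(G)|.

Vertex 4 is the unique vertex of degree 4; the remaining 4 vertices each have degree 3 and induce a cycle, so G is the wheel on 5 vertices with hub 4. With the hub fixed, the remaining symmetry is that of the rim cycle C_4, giving the dihedral group D_4.

8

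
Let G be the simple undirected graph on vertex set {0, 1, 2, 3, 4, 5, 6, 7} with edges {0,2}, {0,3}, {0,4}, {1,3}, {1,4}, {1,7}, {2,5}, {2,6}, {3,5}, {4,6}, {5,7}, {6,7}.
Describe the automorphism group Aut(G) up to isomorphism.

the hyperoctahedral group B_3

G is 3-regular and bipartite on 2^3 = 8 vertices with girth 4; it is the hypercube graph Q_3. The symmetry group of the 3-cube is the hyperoctahedral group B_3 = Z_2 ≀ S_3, of order 2^3·3! = 48.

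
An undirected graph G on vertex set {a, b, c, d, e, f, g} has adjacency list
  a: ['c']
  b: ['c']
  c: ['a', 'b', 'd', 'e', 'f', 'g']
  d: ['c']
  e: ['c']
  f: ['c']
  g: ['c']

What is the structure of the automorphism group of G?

Vertex c has degree 6 and every other vertex has degree 1, so G is the star K_{1,6} with centre c. The 6 leaves are pairwise interchangeable while the centre is fixed, giving Aut(G) = S_6.

S_6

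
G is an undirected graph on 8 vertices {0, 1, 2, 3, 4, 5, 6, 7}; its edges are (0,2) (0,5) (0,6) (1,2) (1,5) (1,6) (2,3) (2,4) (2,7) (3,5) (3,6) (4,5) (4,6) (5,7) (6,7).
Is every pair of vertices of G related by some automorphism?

Automorphisms preserve degree, but G has vertices of degree 3 and vertices of degree 5; no automorphism maps one to the other, so G is not vertex-transitive.

No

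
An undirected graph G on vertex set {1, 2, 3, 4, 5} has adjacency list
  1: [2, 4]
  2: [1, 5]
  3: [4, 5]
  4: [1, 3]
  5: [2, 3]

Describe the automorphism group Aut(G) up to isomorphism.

the dihedral group of order 10

Every vertex has degree 2 and the graph is connected, so G is the 5-cycle C_5. C_5 has 5 rotations and 5 reflections, so Aut(C_5) ≅ D_5 of order 10.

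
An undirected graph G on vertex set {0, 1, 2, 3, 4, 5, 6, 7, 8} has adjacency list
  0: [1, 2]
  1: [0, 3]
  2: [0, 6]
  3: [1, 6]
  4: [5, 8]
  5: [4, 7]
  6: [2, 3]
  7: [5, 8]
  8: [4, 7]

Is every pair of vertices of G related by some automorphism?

G has two connected components, {0, 1, 2, 3, 6} and {4, 5, 7, 8}; each is 2-regular, so G = C_5 ⊔ C_4. The orbit of 0 under Aut(G) is {0, 1, 2, 3, 6}, which does not contain 4, so G is not vertex-transitive.

No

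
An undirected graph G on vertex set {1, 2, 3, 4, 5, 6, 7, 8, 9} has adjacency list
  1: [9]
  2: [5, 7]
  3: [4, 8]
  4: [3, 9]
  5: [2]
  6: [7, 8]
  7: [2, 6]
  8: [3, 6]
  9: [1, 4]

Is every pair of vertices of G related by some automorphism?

Automorphisms preserve degree, but G has vertices of degree 1 and vertices of degree 2; no automorphism maps one to the other, so G is not vertex-transitive.

No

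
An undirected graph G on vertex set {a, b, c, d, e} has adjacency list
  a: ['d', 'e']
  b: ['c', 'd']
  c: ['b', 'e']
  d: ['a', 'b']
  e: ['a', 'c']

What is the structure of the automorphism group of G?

the dihedral group of order 10

Every vertex has degree 2 and the graph is connected, so G is the 5-cycle C_5. The automorphisms of the 5-cycle are exactly the symmetries of a regular 5-gon: the dihedral group D_5, |D_5| = 10.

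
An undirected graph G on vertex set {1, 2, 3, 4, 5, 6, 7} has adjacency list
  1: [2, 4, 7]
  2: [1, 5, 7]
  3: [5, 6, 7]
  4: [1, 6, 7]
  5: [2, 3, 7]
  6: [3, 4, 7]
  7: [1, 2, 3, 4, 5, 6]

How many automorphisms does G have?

Vertex 7 is the unique vertex of degree 6; the remaining 6 vertices each have degree 3 and induce a cycle, so G is the wheel on 7 vertices with hub 7. With the hub fixed, the remaining symmetry is that of the rim cycle C_6, giving the dihedral group D_6.

12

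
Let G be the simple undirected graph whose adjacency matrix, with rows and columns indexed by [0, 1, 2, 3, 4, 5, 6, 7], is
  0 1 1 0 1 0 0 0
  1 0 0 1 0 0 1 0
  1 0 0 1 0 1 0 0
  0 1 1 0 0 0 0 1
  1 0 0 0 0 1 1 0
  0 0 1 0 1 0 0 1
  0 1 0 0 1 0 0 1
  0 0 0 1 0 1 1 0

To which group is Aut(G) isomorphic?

the hyperoctahedral group B_3

G is 3-regular and bipartite on 2^3 = 8 vertices with girth 4; it is the hypercube graph Q_3. The symmetry group of the 3-cube is the hyperoctahedral group B_3 = Z_2 ≀ S_3, of order 2^3·3! = 48.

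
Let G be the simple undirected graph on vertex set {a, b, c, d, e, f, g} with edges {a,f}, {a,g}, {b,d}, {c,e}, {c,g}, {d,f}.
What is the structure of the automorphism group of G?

the cyclic group of order 2

The degree sequence is [2, 1, 2, 2, 1, 2, 2]; the two degree-1 vertices b and e are the ends of a path, so G = P_7. The only nontrivial automorphism of a path is the end-to-end reflection, so Aut(G) ≅ Z_2.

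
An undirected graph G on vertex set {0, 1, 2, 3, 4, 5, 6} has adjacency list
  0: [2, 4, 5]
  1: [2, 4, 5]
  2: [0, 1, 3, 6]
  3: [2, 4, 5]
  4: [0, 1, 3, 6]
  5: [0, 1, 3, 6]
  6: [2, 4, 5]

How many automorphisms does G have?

The vertices split by degree into {2, 4, 5} (degree 4) and {0, 1, 3, 6} (degree 3); every edge runs between the two parts, so G is the complete bipartite graph K_{3,4}. Automorphisms preserve the bipartition setwise (since the parts differ in size) and act as S_3 × S_4 within it; |Aut| = 144.

144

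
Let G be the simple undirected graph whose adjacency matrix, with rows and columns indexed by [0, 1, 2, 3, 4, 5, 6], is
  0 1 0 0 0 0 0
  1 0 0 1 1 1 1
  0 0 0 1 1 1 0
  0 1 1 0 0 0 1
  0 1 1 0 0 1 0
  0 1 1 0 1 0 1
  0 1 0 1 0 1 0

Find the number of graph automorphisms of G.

The degree sequence is [1, 5, 3, 3, 3, 4, 3]. Checking the degree-preserving permutations of the vertex set shows that none except the identity preserves every edge, so Aut(G) is trivial.

1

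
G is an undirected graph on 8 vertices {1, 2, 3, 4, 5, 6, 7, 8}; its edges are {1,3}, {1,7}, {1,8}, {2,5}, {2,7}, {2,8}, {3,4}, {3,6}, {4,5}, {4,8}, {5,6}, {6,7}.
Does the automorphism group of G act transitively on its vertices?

G is 3-regular and bipartite on 2^3 = 8 vertices with girth 4; it is the hypercube graph Q_3. The symmetry group of the 3-cube is the hyperoctahedral group B_3 = Z_2 ≀ S_3, of order 2^3·3! = 48. This group acts transitively on the 8 vertices.

Yes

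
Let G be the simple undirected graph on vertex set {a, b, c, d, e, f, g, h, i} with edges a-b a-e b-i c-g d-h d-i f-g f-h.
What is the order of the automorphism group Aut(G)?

The degree sequence is [2, 2, 1, 2, 1, 2, 2, 2, 2]; the two degree-1 vertices c and e are the ends of a path, so G = P_9. The only nontrivial automorphism of a path is the end-to-end reflection, so Aut(G) ≅ Z_2.

2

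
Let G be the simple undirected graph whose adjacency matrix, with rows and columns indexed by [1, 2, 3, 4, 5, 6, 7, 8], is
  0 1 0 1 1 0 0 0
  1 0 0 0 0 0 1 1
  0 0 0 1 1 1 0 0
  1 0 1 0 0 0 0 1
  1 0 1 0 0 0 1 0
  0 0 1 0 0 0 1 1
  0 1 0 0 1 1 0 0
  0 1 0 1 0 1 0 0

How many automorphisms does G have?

48

G is 3-regular and bipartite on 2^3 = 8 vertices with girth 4; it is the hypercube graph Q_3. Aut(Q_3) consists of the signed permutations of the 3 coordinate axes: 3! permutations times 2^3 sign flips, so |Aut| = 2^3·3! = 48.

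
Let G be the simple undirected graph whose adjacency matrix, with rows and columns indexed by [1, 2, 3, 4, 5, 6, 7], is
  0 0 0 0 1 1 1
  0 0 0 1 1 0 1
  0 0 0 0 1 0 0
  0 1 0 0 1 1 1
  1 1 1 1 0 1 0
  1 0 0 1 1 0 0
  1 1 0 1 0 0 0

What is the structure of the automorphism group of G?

{e}

The degree sequence is [3, 3, 1, 4, 5, 3, 3]. Checking the degree-preserving permutations of the vertex set shows that none except the identity preserves every edge, so Aut(G) is trivial.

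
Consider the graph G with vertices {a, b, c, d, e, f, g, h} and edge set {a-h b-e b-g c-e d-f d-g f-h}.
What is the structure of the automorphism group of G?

C_2

The degree sequence is [1, 2, 1, 2, 2, 2, 2, 2]; the two degree-1 vertices a and c are the ends of a path, so G = P_8. A path has exactly one nontrivial symmetry — reversal — giving Aut(G) of order 2.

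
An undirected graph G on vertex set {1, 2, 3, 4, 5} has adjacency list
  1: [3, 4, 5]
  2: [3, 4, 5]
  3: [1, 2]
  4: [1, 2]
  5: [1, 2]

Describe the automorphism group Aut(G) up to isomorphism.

S_2 × S_3

The vertices split by degree into {1, 2} (degree 3) and {3, 4, 5} (degree 2); every edge runs between the two parts, so G is the complete bipartite graph K_{2,3}. Automorphisms preserve the bipartition setwise (since the parts differ in size) and act as S_2 × S_3 within it; |Aut| = 12.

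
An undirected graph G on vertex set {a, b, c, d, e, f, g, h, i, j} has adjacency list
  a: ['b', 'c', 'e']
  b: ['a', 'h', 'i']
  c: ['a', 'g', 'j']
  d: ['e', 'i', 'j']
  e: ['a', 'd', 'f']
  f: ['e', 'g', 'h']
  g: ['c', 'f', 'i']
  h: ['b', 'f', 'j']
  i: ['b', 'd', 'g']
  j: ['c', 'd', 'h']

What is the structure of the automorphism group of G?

G is 3-regular on 10 vertices with no triangles and no 4-cycles (girth 5): this is the Petersen graph. Viewing the Petersen graph as the Kneser graph K(5,2) — vertices are 2-subsets of {1,…,5}, edges join disjoint pairs — its automorphisms are exactly the permutations of the 5-element set, so Aut ≅ S_5 of order 120.

the symmetric group S_5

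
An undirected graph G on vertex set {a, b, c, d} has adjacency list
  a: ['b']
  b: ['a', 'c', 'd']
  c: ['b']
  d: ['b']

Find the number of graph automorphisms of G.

6

Vertex b has degree 3 and every other vertex has degree 1, so G is the star K_{1,3} with centre b. The 3 leaves are pairwise interchangeable while the centre is fixed, giving Aut(G) = S_3.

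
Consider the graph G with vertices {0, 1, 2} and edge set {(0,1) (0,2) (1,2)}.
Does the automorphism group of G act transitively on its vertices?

All 3 vertices are pairwise adjacent: G = K_3. Any permutation of the 3 vertices preserves K_3, so Aut(K_3) = S_3 of order 3! = 6. This group acts transitively on the 3 vertices.

Yes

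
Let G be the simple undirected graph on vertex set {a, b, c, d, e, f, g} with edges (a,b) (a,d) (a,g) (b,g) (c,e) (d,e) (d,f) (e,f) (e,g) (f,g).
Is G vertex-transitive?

No

Vertex b is the only vertex of degree 2, so every automorphism fixes it; G is not vertex-transitive.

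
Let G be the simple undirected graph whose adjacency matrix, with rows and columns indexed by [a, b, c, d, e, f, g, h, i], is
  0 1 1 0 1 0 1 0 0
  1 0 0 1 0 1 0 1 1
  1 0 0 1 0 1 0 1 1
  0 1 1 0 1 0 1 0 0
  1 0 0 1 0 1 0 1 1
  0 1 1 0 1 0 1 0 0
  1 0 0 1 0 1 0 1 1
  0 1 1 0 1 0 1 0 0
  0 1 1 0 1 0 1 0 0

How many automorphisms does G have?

The vertices split by degree into {b, c, e, g} (degree 5) and {a, d, f, h, i} (degree 4); every edge runs between the two parts, so G is the complete bipartite graph K_{4,5}. Automorphisms preserve the bipartition setwise (since the parts differ in size) and act as S_4 × S_5 within it; |Aut| = 2880.

2880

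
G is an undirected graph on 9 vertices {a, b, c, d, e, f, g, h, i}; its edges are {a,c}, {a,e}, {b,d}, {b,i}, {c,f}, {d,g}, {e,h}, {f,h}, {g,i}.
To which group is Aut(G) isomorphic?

D_4 × D_5

G has two connected components, {a, c, e, f, h} and {b, d, g, i}; each is 2-regular, so G = C_5 ⊔ C_4. No automorphism exchanges components of different sizes, hence Aut(G) is the direct product D_4 × D_5, order 80.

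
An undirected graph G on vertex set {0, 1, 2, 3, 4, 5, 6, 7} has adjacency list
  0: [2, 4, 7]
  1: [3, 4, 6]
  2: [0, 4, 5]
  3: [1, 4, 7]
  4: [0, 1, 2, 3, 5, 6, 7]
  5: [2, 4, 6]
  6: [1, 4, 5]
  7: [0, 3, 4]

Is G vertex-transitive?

No

Vertex 4 is the only vertex of degree 7, so every automorphism fixes it; G is not vertex-transitive.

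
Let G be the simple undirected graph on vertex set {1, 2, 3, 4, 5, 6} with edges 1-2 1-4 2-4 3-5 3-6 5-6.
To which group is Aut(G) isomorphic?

D_3 ≀ Z_2

G has two connected components, {1, 2, 4} and {3, 5, 6}; each is 2-regular, so G = C_3 ⊔ C_3. Aut of a disjoint union of two copies of C_3 is the wreath product D_3 ≀ Z_2, of order 2·6² = 72.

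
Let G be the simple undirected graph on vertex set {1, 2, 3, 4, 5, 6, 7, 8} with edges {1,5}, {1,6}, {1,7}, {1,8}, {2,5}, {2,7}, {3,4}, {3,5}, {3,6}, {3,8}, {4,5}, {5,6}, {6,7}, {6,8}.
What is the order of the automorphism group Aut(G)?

1

Degrees alone do not determine every vertex (e.g. 1 and 3 both have degree 4), but their neighbour-degree multisets differ: N(1) has degrees [3, 3, 5, 5] while N(3) has degrees [2, 3, 5, 5]. Repeating this refinement separates all vertices, so the only automorphism is the identity.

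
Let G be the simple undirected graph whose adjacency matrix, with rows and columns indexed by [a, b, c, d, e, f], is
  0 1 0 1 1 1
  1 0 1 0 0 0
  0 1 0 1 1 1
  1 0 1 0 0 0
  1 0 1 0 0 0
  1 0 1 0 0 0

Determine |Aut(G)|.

The vertices split by degree into {a, c} (degree 4) and {b, d, e, f} (degree 2); every edge runs between the two parts, so G is the complete bipartite graph K_{2,4}. Automorphisms preserve the bipartition setwise (since the parts differ in size) and act as S_4 × S_2 within it; |Aut| = 48.

48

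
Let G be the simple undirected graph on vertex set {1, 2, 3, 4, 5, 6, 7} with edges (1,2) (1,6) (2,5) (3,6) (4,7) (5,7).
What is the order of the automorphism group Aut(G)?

The degree sequence is [2, 2, 1, 1, 2, 2, 2]; the two degree-1 vertices 3 and 4 are the ends of a path, so G = P_7. The only nontrivial automorphism of a path is the end-to-end reflection, so Aut(G) ≅ Z_2.

2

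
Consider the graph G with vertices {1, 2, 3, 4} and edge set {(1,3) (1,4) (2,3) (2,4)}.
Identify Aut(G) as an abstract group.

S_2 ≀ Z_2

G is 2-regular and bipartite with parts {1, 2} and {3, 4} (each part is independent and every cross-pair is an edge), so G = K_{2,2}. Each part can be permuted independently (S_2 × S_2) and the two equal-size parts can also be swapped, giving (S_2 × S_2) ⋊ Z_2 of order 2·(2!)² = 8.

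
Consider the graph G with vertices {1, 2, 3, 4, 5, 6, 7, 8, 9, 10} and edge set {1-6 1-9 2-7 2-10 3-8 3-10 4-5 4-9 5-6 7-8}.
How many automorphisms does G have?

200

G has two connected components, {2, 3, 7, 8, 10} and {1, 4, 5, 6, 9}; each is 2-regular, so G = C_5 ⊔ C_5. Aut of a disjoint union of two copies of C_5 is the wreath product D_5 ≀ Z_2, of order 2·10² = 200.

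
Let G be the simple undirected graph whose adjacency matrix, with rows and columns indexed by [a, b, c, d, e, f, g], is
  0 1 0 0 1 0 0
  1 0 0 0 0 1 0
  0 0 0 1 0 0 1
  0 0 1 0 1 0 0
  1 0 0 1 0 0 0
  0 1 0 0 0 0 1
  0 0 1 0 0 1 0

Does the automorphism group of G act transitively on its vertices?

Yes

Every vertex has degree 2 and the graph is connected, so G is the 7-cycle C_7. C_7 has 7 rotations and 7 reflections, so Aut(C_7) ≅ D_7 of order 14. This group acts transitively on the 7 vertices.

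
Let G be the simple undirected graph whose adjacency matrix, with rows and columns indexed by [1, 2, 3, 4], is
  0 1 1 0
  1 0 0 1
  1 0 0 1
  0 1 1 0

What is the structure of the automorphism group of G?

the dihedral group of order 8

Every vertex has degree 2 and the graph is connected, so G is the 4-cycle C_4. C_4 has 4 rotations and 4 reflections, so Aut(C_4) ≅ D_4 of order 8.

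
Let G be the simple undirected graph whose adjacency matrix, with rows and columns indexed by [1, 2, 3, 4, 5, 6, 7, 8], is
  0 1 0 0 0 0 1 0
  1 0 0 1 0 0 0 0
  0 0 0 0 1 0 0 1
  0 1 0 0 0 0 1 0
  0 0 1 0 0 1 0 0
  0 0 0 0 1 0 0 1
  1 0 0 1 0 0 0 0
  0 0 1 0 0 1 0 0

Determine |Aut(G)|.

G has two connected components, {1, 2, 4, 7} and {3, 5, 6, 8}; each is 2-regular, so G = C_4 ⊔ C_4. Aut of a disjoint union of two copies of C_4 is the wreath product D_4 ≀ Z_2, of order 2·8² = 128.

128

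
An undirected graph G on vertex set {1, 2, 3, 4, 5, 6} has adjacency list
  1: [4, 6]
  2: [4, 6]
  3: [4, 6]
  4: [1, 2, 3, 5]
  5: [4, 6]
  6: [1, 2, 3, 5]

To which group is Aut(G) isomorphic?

S_2 × S_4

The vertices split by degree into {4, 6} (degree 4) and {1, 2, 3, 5} (degree 2); every edge runs between the two parts, so G is the complete bipartite graph K_{2,4}. Automorphisms preserve the bipartition setwise (since the parts differ in size) and act as S_2 × S_4 within it; |Aut| = 48.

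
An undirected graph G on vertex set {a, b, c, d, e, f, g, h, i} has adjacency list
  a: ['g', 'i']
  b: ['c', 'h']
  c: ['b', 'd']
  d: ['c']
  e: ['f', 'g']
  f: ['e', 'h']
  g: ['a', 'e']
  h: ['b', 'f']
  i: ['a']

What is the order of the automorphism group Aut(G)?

2

The degree sequence is [2, 2, 2, 1, 2, 2, 2, 2, 1]; the two degree-1 vertices d and i are the ends of a path, so G = P_9. A path has exactly one nontrivial symmetry — reversal — giving Aut(G) of order 2.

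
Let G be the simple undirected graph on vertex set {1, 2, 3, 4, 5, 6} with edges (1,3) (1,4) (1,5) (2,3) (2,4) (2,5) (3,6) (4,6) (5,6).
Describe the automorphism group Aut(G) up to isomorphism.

S_3 ≀ Z_2

G is 3-regular and bipartite with parts {3, 4, 5} and {1, 2, 6} (each part is independent and every cross-pair is an edge), so G = K_{3,3}. Aut(K_{3,3}) is the wreath product S_3 ≀ Z_2: permute within each part, then optionally swap the parts; |Aut| = 2·(3!)² = 72.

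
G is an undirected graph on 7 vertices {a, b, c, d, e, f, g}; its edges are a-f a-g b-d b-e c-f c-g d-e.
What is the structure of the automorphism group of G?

D_3 × D_4

G has two connected components, {a, c, f, g} and {b, d, e}; each is 2-regular, so G = C_4 ⊔ C_3. The components are non-isomorphic (different sizes), so Aut(G) = Aut(C_3) × Aut(C_4) = D_3 × D_4 of order 6·8 = 48.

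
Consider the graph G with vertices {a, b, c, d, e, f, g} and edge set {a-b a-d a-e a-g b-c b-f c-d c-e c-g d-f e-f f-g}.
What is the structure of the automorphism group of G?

S_4 × S_3

The vertices split by degree into {a, c, f} (degree 4) and {b, d, e, g} (degree 3); every edge runs between the two parts, so G is the complete bipartite graph K_{3,4}. The parts have unequal sizes, so no automorphism swaps them; each part is permuted independently, giving S_4 × S_3 of order 4!·3! = 144.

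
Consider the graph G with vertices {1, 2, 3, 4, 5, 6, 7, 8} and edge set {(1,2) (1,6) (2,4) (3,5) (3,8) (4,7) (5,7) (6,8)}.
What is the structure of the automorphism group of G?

G is 2-regular and connected on 8 vertices, i.e. the cycle C_8. The automorphisms of the 8-cycle are exactly the symmetries of a regular 8-gon: the dihedral group D_8, |D_8| = 16.

the dihedral group of order 16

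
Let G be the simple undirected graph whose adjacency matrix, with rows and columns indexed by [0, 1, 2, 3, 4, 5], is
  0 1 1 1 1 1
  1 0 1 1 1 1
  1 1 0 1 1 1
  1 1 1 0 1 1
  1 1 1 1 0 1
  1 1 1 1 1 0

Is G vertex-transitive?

Yes

Every vertex has degree 5, so G is the complete graph K_6. Any permutation of the 6 vertices preserves K_6, so Aut(K_6) = S_6 of order 6! = 720. This group acts transitively on the 6 vertices.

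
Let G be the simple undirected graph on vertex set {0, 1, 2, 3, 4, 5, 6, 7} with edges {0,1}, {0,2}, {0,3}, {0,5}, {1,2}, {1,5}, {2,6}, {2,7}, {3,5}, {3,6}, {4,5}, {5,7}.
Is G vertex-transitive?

No

Vertex 4 is the only vertex of degree 1, so every automorphism fixes it; G is not vertex-transitive.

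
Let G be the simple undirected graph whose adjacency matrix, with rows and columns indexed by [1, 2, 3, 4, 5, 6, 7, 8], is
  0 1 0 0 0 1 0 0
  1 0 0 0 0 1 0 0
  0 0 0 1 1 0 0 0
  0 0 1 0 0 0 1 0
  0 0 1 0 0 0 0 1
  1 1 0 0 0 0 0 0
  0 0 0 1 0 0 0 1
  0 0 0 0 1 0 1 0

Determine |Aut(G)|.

G has two connected components, {3, 4, 5, 7, 8} and {1, 2, 6}; each is 2-regular, so G = C_5 ⊔ C_3. No automorphism exchanges components of different sizes, hence Aut(G) is the direct product D_3 × D_5, order 60.

60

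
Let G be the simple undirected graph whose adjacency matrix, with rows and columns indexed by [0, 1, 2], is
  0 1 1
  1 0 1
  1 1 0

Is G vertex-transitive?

All 3 vertices are pairwise adjacent: G = K_3. Every bijection on the vertex set is an automorphism of K_3; hence Aut(K_3) ≅ S_3, order 6. This group acts transitively on the 3 vertices.

Yes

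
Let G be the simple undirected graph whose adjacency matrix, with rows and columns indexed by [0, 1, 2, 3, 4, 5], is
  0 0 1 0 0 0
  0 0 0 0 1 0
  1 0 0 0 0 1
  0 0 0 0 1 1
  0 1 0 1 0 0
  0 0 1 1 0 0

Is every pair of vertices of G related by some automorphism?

No

Automorphisms preserve degree, but G has vertices of degree 1 and vertices of degree 2; no automorphism maps one to the other, so G is not vertex-transitive.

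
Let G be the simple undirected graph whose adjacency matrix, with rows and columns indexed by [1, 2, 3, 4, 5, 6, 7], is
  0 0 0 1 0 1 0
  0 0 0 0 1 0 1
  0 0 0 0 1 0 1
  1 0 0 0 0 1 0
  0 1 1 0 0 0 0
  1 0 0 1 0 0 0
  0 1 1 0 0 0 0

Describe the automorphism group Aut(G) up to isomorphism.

D_4 × D_3

G has two connected components, {2, 3, 5, 7} and {1, 4, 6}; each is 2-regular, so G = C_4 ⊔ C_3. No automorphism exchanges components of different sizes, hence Aut(G) is the direct product D_4 × D_3, order 48.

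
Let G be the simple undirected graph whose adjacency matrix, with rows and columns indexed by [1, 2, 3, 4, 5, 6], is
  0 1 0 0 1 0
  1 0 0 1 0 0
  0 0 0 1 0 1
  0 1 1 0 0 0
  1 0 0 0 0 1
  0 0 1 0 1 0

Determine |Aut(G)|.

Every vertex has degree 2 and the graph is connected, so G is the 6-cycle C_6. The automorphisms of the 6-cycle are exactly the symmetries of a regular 6-gon: the dihedral group D_6, |D_6| = 12.

12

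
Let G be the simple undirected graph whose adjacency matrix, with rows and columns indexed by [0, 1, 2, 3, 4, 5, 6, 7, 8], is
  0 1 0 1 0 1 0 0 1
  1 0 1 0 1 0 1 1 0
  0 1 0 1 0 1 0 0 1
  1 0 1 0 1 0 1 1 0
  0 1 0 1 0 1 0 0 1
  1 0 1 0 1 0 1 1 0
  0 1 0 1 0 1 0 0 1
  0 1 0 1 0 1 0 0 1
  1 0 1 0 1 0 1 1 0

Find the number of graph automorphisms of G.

The vertices split by degree into {1, 3, 5, 8} (degree 5) and {0, 2, 4, 6, 7} (degree 4); every edge runs between the two parts, so G is the complete bipartite graph K_{4,5}. The parts have unequal sizes, so no automorphism swaps them; each part is permuted independently, giving S_5 × S_4 of order 5!·4! = 2880.

2880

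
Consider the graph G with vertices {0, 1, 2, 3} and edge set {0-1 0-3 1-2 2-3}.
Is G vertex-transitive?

G is 2-regular and connected on 4 vertices, i.e. the cycle C_4. The automorphisms of the 4-cycle are exactly the symmetries of a regular 4-gon: the dihedral group D_4, |D_4| = 8. This group acts transitively on the 4 vertices.

Yes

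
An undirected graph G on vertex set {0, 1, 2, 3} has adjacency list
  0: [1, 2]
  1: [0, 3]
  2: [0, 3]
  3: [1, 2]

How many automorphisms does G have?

8

G is 2-regular and bipartite on 2^2 = 4 vertices with girth 4; it is the hypercube graph Q_2. The symmetry group of the 2-cube is the hyperoctahedral group B_2 = Z_2 ≀ S_2, of order 2^2·2! = 8.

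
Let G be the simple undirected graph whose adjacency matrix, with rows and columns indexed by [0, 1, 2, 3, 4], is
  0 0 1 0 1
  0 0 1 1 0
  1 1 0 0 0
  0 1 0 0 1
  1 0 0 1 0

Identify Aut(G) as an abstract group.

Every vertex has degree 2 and the graph is connected, so G is the 5-cycle C_5. The automorphisms of the 5-cycle are exactly the symmetries of a regular 5-gon: the dihedral group D_5, |D_5| = 10.

the dihedral group of order 10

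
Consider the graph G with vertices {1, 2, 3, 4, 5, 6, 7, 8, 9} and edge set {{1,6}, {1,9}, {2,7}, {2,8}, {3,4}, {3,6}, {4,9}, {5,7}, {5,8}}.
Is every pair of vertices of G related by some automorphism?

G has two connected components, {1, 3, 4, 6, 9} and {2, 5, 7, 8}; each is 2-regular, so G = C_5 ⊔ C_4. The orbit of 1 under Aut(G) is {1, 3, 4, 6, 9}, which does not contain 2, so G is not vertex-transitive.

No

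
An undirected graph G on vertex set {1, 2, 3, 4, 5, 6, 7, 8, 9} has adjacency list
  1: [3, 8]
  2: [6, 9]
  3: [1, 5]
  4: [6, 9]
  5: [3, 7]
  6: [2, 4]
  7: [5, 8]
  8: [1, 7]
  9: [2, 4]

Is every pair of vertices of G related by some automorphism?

G has two connected components, {1, 3, 5, 7, 8} and {2, 4, 6, 9}; each is 2-regular, so G = C_5 ⊔ C_4. The orbit of 1 under Aut(G) is {1, 3, 5, 7, 8}, which does not contain 2, so G is not vertex-transitive.

No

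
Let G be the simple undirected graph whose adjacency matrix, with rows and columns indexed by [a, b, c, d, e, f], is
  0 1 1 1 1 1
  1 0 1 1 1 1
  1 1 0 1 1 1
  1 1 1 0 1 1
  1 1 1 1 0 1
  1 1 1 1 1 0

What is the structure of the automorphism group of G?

the symmetric group on 6 letters

All 6 vertices are pairwise adjacent: G = K_6. Every bijection on the vertex set is an automorphism of K_6; hence Aut(K_6) ≅ S_6, order 720.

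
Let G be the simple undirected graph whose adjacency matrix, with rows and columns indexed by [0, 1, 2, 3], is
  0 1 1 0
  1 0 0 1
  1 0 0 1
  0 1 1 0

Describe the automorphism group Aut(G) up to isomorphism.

G is 2-regular and bipartite on 2^2 = 4 vertices with girth 4; it is the hypercube graph Q_2. The symmetry group of the 2-cube is the hyperoctahedral group B_2 = Z_2 ≀ S_2, of order 2^2·2! = 8.

D_4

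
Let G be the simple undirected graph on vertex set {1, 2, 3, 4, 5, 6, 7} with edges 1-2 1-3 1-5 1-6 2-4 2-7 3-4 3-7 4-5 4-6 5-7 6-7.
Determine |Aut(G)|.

144

The vertices split by degree into {1, 4, 7} (degree 4) and {2, 3, 5, 6} (degree 3); every edge runs between the two parts, so G is the complete bipartite graph K_{3,4}. The parts have unequal sizes, so no automorphism swaps them; each part is permuted independently, giving S_3 × S_4 of order 3!·4! = 144.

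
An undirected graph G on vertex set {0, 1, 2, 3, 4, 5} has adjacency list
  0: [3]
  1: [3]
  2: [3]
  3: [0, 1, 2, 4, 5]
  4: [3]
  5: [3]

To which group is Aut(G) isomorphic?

the symmetric group on 5 letters

Vertex 3 has degree 5 and every other vertex has degree 1, so G is the star K_{1,5} with centre 3. Any automorphism fixes the centre and permutes the 5 leaves freely, so Aut(G) ≅ S_5 of order 5! = 120.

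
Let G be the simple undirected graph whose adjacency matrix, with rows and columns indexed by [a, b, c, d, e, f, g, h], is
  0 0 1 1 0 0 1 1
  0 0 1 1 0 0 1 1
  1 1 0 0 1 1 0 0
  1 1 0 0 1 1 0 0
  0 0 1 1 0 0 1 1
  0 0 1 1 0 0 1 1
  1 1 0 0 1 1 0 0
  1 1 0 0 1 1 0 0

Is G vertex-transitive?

Yes

G is 4-regular and bipartite with parts {c, d, g, h} and {a, b, e, f} (each part is independent and every cross-pair is an edge), so G = K_{4,4}. Aut(K_{4,4}) is the wreath product S_4 ≀ Z_2: permute within each part, then optionally swap the parts; |Aut| = 2·(4!)² = 1152. This group acts transitively on the 8 vertices.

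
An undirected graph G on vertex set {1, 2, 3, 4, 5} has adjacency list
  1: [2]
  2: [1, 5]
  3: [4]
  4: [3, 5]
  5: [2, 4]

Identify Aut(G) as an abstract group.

The degree sequence is [1, 2, 1, 2, 2]; the two degree-1 vertices 1 and 3 are the ends of a path, so G = P_5. A path has exactly one nontrivial symmetry — reversal — giving Aut(G) of order 2.

C_2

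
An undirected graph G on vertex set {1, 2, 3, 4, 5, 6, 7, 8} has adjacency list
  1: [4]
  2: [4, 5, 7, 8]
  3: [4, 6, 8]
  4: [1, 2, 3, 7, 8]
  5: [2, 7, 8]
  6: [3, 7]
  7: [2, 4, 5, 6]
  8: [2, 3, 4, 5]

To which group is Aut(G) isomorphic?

{e}

Degrees alone do not determine every vertex (e.g. 2 and 7 both have degree 4), but their neighbour-degree multisets differ: N(2) has degrees [3, 4, 4, 5] while N(7) has degrees [2, 3, 4, 5]. Repeating this refinement separates all vertices, so the only automorphism is the identity.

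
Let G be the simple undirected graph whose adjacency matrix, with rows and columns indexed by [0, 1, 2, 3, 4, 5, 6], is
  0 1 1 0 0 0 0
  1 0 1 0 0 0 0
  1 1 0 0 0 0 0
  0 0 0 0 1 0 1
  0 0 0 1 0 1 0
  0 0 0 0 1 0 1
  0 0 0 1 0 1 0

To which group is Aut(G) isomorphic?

G has two connected components, {3, 4, 5, 6} and {0, 1, 2}; each is 2-regular, so G = C_4 ⊔ C_3. No automorphism exchanges components of different sizes, hence Aut(G) is the direct product D_3 × D_4, order 48.

D_3 × D_4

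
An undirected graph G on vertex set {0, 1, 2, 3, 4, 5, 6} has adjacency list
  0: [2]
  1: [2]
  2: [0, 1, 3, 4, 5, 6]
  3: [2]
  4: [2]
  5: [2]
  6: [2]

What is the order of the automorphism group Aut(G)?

720

Vertex 2 has degree 6 and every other vertex has degree 1, so G is the star K_{1,6} with centre 2. The 6 leaves are pairwise interchangeable while the centre is fixed, giving Aut(G) = S_6.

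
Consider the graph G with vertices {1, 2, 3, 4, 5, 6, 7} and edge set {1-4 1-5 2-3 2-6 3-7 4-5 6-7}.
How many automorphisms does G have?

G has two connected components, {2, 3, 6, 7} and {1, 4, 5}; each is 2-regular, so G = C_4 ⊔ C_3. No automorphism exchanges components of different sizes, hence Aut(G) is the direct product D_4 × D_3, order 48.

48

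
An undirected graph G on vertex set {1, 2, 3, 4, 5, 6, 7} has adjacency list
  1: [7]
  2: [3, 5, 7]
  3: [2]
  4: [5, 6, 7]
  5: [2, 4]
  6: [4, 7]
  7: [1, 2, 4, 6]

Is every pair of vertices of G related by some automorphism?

Vertex 7 is the only vertex of degree 4, so every automorphism fixes it; G is not vertex-transitive.

No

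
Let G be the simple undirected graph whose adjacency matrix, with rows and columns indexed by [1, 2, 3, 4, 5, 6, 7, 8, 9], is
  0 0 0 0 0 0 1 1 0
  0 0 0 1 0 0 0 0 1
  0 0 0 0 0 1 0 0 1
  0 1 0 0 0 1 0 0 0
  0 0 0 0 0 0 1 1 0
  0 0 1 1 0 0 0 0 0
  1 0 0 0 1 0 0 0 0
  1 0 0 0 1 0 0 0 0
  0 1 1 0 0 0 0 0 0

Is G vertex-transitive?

No

G has two connected components, {2, 3, 4, 6, 9} and {1, 5, 7, 8}; each is 2-regular, so G = C_5 ⊔ C_4. The orbit of 1 under Aut(G) is {1, 5, 7, 8}, which does not contain 2, so G is not vertex-transitive.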